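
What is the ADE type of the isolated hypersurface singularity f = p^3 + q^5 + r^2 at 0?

E_8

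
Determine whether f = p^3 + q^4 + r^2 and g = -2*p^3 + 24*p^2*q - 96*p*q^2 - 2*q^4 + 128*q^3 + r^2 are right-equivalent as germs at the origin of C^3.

The Hessian of f at 0 has rank 1. Corank 2; j^3 = p^3 is a perfect cube, so E-series; the 4-jet and mu = 6 give E_6. The Hessian of g at 0 has rank 1. Corank 2; j^3 = -2*(p - 4*q)^3 is a perfect cube, so E-series; the 4-jet and mu = 6 give E_6. Both have type E_6, hence right-equivalent.

Yes.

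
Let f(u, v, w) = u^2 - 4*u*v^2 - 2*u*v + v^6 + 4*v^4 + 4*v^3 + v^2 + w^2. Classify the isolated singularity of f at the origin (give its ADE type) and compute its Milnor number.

Type A5, Milnor number mu = 5.

The Hessian of f at 0 has rank 2. Corank 1: A-series; mu = 5 gives A_5.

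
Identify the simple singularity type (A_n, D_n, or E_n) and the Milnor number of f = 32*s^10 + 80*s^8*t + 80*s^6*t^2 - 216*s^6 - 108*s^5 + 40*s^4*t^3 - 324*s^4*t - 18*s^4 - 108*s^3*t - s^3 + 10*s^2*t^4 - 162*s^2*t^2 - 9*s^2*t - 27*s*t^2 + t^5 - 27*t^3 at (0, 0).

Type E8, Milnor number mu = 8.

The Hessian of f at 0 is [[0, 0], [0, 0]] with rank 0, so corank 2. A Groebner basis of the Jacobian ideal J(f) in C{s,t} is {s^2/3888 + s*t^3 + s*t^2/36 + s*t/648 + t^3/12 + t^2/432, t^4, s^3 + s^2/4 + 3*s*t/2 + 27*t^3 + 9*t^2/4, s^2*t - s^2/36 + 3*s*t^2 - s*t/6 - t^2/4}; counting standard monomials gives mu = 8. Corank 2; j^3 = -(s + 3*t)^3 is a perfect cube, so E-series; the 5-jet and mu = 8 give E_8.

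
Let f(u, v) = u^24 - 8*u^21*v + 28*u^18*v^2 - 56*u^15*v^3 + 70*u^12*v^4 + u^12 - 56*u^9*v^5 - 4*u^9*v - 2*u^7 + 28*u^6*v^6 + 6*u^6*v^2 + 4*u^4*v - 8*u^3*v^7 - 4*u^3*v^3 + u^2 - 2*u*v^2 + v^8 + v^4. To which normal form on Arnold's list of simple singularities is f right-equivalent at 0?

The Hessian of f at 0 has rank 1. Corank 1: A-series; mu = 7 gives A_7.

A_7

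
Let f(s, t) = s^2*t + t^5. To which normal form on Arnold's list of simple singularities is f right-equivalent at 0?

The Hessian of f at 0 has rank 0. Corank 2; j^3 = s^2*t has shape L^2 M (L != M), so D-series; mu = 6 gives D_6.

D_{6}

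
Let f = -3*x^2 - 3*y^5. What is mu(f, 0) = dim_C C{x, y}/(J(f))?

The Hessian of f at 0 is [[-6, 0], [0, 0]] with rank 1, so corank 1. A Groebner basis of the Jacobian ideal J(f) in C{x,y} is {y^4, x}; counting standard monomials gives mu = 4. Corank 1: A-series; mu = 4 gives A_4.

4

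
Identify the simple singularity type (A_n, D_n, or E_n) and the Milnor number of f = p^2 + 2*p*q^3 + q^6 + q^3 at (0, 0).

Type A_2, Milnor number mu = 2.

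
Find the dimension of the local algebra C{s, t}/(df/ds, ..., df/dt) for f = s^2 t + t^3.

The Hessian of f at 0 is [[0, 0], [0, 0]] with rank 0, so corank 2. A Groebner basis of the Jacobian ideal J(f) in C{s,t} is {t^3, s^2 + 3*t^2, s*t}; counting standard monomials gives mu = 4. Corank 2; j^3 = t*(s^2 + t^2) splits into three distinct lines over C (the quadratic factor has nonzero discriminant), so D_4.

4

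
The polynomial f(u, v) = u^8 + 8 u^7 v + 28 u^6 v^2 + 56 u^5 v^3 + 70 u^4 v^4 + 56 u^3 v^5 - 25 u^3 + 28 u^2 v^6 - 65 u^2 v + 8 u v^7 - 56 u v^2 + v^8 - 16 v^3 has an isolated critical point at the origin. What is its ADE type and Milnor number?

The Hessian of f at 0 is [[0, 0], [0, 0]] with rank 0, so corank 2. A Groebner basis of the Jacobian ideal J(f) in C{u,v} is {390625*u*v/8 + v^7 + 78125*v^2/2, u*v^2 + 4*v^3/5, u^2 + 9*u*v/5 + 4*v^2/5}; counting standard monomials gives mu = 9. Corank 2; j^3 = -(u + v)*(5*u + 4*v)^2 has shape L^2 M (L != M), so D-series; mu = 9 gives D_9.

Type D_{9}, Milnor number mu = 9.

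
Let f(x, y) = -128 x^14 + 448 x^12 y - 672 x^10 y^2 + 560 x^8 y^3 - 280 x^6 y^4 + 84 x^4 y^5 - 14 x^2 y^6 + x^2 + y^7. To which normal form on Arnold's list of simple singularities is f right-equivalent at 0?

A6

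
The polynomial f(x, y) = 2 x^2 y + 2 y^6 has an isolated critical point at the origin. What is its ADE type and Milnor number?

Type D_7, Milnor number mu = 7.

The Hessian of f at 0 is [[0, 0], [0, 0]] with rank 0, so corank 2. A Groebner basis of the Jacobian ideal J(f) in C{x,y} is {x^2/6 + y^5, x^3, x*y}; counting standard monomials gives mu = 7. Corank 2; j^3 = 2*x^2*y has shape L^2 M (L != M), so D-series; mu = 7 gives D_7.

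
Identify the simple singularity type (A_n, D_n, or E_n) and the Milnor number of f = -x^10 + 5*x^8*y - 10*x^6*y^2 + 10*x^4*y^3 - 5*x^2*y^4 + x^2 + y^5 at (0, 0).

Type A_4, Milnor number mu = 4.

The Hessian of f at 0 is [[2, 0], [0, 0]] with rank 1, so corank 1. A Groebner basis of the Jacobian ideal J(f) in C{x,y} is {y^4, x}; counting standard monomials gives mu = 4. Corank 1: A-series; mu = 4 gives A_4.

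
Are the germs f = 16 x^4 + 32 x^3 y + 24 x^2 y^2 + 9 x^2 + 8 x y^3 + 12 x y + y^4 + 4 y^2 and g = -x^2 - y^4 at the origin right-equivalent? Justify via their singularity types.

Yes.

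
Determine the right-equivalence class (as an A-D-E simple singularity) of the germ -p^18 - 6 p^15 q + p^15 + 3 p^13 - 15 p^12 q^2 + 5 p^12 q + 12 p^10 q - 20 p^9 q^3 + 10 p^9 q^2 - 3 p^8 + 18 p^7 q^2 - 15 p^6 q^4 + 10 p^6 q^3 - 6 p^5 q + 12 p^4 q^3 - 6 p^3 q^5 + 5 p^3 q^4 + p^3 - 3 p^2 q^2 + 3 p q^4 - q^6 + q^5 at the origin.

The Hessian of f at 0 has rank 0. Corank 2; j^3 = p^3 is a perfect cube, so E-series; the 5-jet and mu = 8 give E_8.

E_{8}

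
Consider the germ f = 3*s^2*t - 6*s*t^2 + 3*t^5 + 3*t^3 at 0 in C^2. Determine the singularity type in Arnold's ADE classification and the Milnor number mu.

Type D6, Milnor number mu = 6.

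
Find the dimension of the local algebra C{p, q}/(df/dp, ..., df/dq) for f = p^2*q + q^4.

5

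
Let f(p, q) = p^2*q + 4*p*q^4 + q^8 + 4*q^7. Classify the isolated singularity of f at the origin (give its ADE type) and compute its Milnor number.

Type D9, Milnor number mu = 9.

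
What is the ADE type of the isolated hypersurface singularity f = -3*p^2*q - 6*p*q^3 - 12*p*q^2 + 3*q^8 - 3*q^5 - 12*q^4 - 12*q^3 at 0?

D_9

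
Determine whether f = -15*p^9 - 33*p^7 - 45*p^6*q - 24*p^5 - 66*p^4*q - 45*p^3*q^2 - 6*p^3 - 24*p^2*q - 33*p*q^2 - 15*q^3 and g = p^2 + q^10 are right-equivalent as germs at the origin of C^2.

No.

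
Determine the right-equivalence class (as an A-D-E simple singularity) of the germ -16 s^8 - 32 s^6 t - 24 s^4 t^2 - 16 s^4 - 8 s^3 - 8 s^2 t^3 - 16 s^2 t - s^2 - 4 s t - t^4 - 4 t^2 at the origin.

A_{3}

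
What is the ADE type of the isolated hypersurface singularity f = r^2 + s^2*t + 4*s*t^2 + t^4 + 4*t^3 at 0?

D_5

The Hessian of f at 0 is [[0, 0, 0], [0, 0, 0], [0, 0, 2]] with rank 1, so corank 2. A Groebner basis of the Jacobian ideal J(f) in C{s,t,r} is {s^3 - 2*s^2 + 8*t^2, s^2/4 + t^3 - t^2, s*t + 2*t^2, r}; counting standard monomials gives mu = 5. Corank 2; j^3 = t*(s + 2*t)^2 has shape L^2 M (L != M), so D-series; mu = 5 gives D_5.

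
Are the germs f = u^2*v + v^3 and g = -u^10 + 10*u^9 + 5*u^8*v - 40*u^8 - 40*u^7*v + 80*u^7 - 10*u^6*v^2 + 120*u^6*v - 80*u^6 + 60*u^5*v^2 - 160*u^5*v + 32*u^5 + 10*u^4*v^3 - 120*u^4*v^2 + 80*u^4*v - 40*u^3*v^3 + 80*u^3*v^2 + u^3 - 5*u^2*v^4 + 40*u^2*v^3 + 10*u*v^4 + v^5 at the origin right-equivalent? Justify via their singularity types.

No.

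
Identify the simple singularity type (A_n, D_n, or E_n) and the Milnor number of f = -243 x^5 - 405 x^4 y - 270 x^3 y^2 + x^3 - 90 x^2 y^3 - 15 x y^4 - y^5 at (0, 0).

Type E8, Milnor number mu = 8.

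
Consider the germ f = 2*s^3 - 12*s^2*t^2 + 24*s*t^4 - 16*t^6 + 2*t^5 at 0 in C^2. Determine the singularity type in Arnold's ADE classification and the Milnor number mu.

Type E8, Milnor number mu = 8.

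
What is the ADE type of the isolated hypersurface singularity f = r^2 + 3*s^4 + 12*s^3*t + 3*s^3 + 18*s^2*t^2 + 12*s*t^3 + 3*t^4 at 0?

E_6

The Hessian of f at 0 has rank 1. Corank 2; j^3 = 3*s^3 is a perfect cube, so E-series; the 4-jet and mu = 6 give E_6.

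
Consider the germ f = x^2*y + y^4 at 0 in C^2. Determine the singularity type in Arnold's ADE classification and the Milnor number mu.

Type D_{5}, Milnor number mu = 5.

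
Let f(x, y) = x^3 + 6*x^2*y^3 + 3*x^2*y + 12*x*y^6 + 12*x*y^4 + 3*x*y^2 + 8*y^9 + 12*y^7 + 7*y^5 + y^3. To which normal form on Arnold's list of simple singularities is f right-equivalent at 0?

E8

The Hessian of f at 0 is [[0, 0], [0, 0]] with rank 0, so corank 2. A Groebner basis of the Jacobian ideal J(f) in C{x,y} is {x^2/4 + x*y^3 + x*y/2 + y^2/4, y^4, x^3 - 3*x*y^2 - 2*y^3, x^2*y + 2*x*y^2 + y^3}; counting standard monomials gives mu = 8. Corank 2; j^3 = (x + y)^3 is a perfect cube, so E-series; the 5-jet and mu = 8 give E_8.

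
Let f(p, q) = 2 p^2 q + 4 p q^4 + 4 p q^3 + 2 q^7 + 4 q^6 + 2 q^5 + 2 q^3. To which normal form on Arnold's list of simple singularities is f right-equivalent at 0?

D_{4}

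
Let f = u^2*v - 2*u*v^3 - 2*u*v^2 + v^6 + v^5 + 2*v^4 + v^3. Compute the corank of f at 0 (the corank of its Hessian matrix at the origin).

Hessian at 0 has rank 0.

2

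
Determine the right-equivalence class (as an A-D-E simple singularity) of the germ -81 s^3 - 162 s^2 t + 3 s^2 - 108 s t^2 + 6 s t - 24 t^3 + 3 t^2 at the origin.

A_{2}

The Hessian of f at 0 is [[6, 6], [6, 6]] with rank 1, so corank 1. A Groebner basis of the Jacobian ideal J(f) in C{s,t} is {t^2, s + t}; counting standard monomials gives mu = 2. Corank 1: A-series; mu = 2 gives A_2.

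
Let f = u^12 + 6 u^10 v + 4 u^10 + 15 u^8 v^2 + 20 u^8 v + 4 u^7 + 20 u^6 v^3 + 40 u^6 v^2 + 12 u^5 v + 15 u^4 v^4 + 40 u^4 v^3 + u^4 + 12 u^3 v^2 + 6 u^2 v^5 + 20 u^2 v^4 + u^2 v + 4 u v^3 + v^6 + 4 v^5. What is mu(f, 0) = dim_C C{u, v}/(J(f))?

The Hessian of f at 0 has rank 0. Corank 2; j^3 = u^2*v has shape L^2 M (L != M), so D-series; mu = 7 gives D_7.

7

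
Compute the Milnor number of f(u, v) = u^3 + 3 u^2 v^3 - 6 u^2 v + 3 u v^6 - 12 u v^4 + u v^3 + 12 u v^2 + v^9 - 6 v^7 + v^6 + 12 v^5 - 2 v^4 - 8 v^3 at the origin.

The Hessian of f at 0 has rank 0. Corank 2; j^3 = (u - 2*v)^3 is a perfect cube, so E-series; the 4-jet and mu = 7 give E_7.

7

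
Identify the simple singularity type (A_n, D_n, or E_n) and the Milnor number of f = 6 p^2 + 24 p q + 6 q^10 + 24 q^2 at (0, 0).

Type A_{9}, Milnor number mu = 9.

The Hessian of f at 0 has rank 1. Corank 1: A-series; mu = 9 gives A_9.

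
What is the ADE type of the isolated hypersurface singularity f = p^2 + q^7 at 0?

The Hessian of f at 0 has rank 1. Corank 1: A-series; mu = 6 gives A_6.

A_6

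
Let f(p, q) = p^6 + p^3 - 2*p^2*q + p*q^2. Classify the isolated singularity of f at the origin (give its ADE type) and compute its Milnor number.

The Hessian of f at 0 has rank 0. Corank 2; j^3 = p*(p - q)^2 has shape L^2 M (L != M), so D-series; mu = 7 gives D_7.

Type D_7, Milnor number mu = 7.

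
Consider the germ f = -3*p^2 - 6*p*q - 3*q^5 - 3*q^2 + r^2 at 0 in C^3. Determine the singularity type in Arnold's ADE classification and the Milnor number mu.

The Hessian of f at 0 has rank 2. Corank 1: A-series; mu = 4 gives A_4.

Type A_{4}, Milnor number mu = 4.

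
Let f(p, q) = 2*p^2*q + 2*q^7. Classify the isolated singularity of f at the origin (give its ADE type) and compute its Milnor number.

Type D_8, Milnor number mu = 8.

The Hessian of f at 0 is [[0, 0], [0, 0]] with rank 0, so corank 2. A Groebner basis of the Jacobian ideal J(f) in C{p,q} is {p^2/7 + q^6, p^3, p*q}; counting standard monomials gives mu = 8. Corank 2; j^3 = 2*p^2*q has shape L^2 M (L != M), so D-series; mu = 8 gives D_8.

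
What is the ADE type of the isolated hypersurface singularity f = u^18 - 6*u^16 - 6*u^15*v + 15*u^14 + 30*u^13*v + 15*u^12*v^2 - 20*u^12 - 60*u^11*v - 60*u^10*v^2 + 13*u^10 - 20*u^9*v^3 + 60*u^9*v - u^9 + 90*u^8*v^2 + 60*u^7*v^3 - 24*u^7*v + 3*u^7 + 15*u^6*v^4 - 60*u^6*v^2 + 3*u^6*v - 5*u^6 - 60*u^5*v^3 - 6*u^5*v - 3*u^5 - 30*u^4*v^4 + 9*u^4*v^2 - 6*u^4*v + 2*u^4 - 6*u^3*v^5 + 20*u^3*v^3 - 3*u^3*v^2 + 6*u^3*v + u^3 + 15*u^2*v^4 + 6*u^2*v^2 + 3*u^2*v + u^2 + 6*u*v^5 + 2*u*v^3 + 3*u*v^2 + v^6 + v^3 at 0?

The Hessian of f at 0 has rank 1. Corank 1: A-series; mu = 2 gives A_2.

A_{2}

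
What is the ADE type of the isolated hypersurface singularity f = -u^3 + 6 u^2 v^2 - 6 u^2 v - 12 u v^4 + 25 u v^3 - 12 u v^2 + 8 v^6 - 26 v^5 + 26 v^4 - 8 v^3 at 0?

The Hessian of f at 0 is [[0, 0], [0, 0]] with rank 0, so corank 2. A Groebner basis of the Jacobian ideal J(f) in C{u,v} is {-u^2/4 - u*v + v^4 + v^3/12 - v^2, u^3 - 11*u^2/2 - 22*u*v + 59*v^3/6 - 22*v^2, u^2*v + 23*u^2/12 + 23*u*v/3 - 167*v^3/36 + 23*v^2/3, -u^2/2 + u*v^2 - 2*u*v + 13*v^3/6 - 2*v^2}; counting standard monomials gives mu = 7. Corank 2; j^3 = -(u + 2*v)^3 is a perfect cube, so E-series; the 4-jet and mu = 7 give E_7.

E7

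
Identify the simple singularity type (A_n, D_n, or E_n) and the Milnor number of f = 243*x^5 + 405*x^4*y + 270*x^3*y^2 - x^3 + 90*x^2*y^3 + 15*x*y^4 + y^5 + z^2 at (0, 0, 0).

The Hessian of f at 0 has rank 1. Corank 2; j^3 = -x^3 is a perfect cube, so E-series; the 5-jet and mu = 8 give E_8.

Type E8, Milnor number mu = 8.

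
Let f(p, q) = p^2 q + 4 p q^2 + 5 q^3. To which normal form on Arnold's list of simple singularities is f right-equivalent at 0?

The Hessian of f at 0 is [[0, 0], [0, 0]] with rank 0, so corank 2. A Groebner basis of the Jacobian ideal J(f) in C{p,q} is {q^3, p^2 - q^2, p*q + 2*q^2}; counting standard monomials gives mu = 4. Corank 2; j^3 = q*(p^2 + 4*p*q + 5*q^2) splits into three distinct lines over C (the quadratic factor has nonzero discriminant), so D_4.

D4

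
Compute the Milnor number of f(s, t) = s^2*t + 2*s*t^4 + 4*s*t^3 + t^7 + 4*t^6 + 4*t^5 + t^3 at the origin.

The Hessian of f at 0 has rank 0. Corank 2; j^3 = t*(s^2 + t^2) splits into three distinct lines over C (the quadratic factor has nonzero discriminant), so D_4.

4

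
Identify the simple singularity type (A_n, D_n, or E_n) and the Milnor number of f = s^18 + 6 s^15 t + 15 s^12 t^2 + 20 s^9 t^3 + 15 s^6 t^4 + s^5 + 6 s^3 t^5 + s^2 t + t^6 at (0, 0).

The Hessian of f at 0 has rank 0. Corank 2; j^3 = s^2*t has shape L^2 M (L != M), so D-series; mu = 7 gives D_7.

Type D_{7}, Milnor number mu = 7.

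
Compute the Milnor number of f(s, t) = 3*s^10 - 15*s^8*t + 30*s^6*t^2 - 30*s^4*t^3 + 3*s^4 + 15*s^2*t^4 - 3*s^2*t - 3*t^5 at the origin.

6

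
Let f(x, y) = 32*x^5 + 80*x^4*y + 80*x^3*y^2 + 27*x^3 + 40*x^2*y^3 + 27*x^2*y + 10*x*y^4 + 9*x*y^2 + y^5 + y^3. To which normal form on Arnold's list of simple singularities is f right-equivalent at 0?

E_{8}

The Hessian of f at 0 is [[0, 0], [0, 0]] with rank 0, so corank 2. A Groebner basis of the Jacobian ideal J(f) in C{x,y} is {y^5, x*y^3 + 3*y^4/8, x^2 + 2*x*y/3 + y^2/9}; counting standard monomials gives mu = 8. Corank 2; j^3 = (3*x + y)^3 is a perfect cube, so E-series; the 5-jet and mu = 8 give E_8.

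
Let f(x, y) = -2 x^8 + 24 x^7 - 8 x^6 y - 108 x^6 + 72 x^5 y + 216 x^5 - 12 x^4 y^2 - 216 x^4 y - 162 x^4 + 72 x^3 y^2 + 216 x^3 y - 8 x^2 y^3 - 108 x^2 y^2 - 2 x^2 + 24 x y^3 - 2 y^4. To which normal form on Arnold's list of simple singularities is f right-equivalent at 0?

A_{3}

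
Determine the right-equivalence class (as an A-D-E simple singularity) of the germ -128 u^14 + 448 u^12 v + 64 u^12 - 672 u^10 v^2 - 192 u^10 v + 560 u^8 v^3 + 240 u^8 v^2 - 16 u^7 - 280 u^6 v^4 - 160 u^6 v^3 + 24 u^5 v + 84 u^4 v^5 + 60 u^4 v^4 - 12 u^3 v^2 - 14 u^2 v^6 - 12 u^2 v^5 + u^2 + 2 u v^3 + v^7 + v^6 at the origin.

The Hessian of f at 0 is [[2, 0], [0, 0]] with rank 1, so corank 1. A Groebner basis of the Jacobian ideal J(f) in C{u,v} is {u + v^3, u^2}; counting standard monomials gives mu = 6. Corank 1: A-series; mu = 6 gives A_6.

A_{6}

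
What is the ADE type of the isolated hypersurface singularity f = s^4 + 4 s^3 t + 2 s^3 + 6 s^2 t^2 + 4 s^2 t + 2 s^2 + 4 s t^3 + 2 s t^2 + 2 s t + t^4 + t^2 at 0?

A_{1}

The Hessian of f at 0 is [[4, 2], [2, 2]] with rank 2, so corank 0. A Groebner basis of the Jacobian ideal J(f) in C{s,t} is {s, t}; counting standard monomials gives mu = 1. Corank 0: nondegenerate Morse point, so A_1.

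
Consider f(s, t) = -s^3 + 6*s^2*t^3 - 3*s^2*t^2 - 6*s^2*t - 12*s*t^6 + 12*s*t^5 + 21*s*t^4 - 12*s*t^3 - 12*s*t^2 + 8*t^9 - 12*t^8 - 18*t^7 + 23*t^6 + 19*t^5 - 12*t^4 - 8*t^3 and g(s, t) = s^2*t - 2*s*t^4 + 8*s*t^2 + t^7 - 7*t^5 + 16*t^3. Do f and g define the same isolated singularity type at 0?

The Hessian of f at 0 has rank 0. Corank 2; j^3 = -(s + 2*t)^3 is a perfect cube, so E-series; the 5-jet and mu = 8 give E_8. The Hessian of g at 0 has rank 0. Corank 2; j^3 = t*(s + 4*t)^2 has shape L^2 M (L != M), so D-series; mu = 6 gives D_6. f is E_8 but g is D_6, hence not right-equivalent.

No.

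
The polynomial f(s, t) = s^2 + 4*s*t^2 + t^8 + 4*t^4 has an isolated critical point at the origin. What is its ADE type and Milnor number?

Type A_{7}, Milnor number mu = 7.

The Hessian of f at 0 is [[2, 0], [0, 0]] with rank 1, so corank 1. A Groebner basis of the Jacobian ideal J(f) in C{s,t} is {s^4, s^3*t, s/2 + t^2}; counting standard monomials gives mu = 7. Corank 1: A-series; mu = 7 gives A_7.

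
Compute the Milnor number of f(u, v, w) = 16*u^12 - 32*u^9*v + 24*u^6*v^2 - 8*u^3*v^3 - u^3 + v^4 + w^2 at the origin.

The Hessian of f at 0 is [[0, 0, 0], [0, 0, 0], [0, 0, 2]] with rank 1, so corank 2. A Groebner basis of the Jacobian ideal J(f) in C{u,v,w} is {v^3, u^2, w}; counting standard monomials gives mu = 6. Corank 2; j^3 = -u^3 is a perfect cube, so E-series; the 4-jet and mu = 6 give E_6.

6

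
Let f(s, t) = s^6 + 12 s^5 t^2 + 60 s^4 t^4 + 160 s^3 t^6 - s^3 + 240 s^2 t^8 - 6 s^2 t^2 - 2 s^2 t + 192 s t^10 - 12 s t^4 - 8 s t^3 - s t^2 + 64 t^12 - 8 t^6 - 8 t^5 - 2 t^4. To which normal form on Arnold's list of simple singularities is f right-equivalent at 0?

D_{7}

The Hessian of f at 0 has rank 0. Corank 2; j^3 = -s*(s + t)^2 has shape L^2 M (L != M), so D-series; mu = 7 gives D_7.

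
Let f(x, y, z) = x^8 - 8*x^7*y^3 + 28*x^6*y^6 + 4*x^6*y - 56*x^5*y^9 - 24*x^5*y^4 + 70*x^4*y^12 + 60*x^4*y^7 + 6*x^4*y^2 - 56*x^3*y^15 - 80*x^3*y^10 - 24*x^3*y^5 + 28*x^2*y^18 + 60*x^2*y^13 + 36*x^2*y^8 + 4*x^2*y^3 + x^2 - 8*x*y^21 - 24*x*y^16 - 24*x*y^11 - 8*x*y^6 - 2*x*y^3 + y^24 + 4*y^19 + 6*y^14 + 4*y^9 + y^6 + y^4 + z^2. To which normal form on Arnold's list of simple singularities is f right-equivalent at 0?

The Hessian of f at 0 has rank 2. Corank 1: A-series; mu = 3 gives A_3.

A_3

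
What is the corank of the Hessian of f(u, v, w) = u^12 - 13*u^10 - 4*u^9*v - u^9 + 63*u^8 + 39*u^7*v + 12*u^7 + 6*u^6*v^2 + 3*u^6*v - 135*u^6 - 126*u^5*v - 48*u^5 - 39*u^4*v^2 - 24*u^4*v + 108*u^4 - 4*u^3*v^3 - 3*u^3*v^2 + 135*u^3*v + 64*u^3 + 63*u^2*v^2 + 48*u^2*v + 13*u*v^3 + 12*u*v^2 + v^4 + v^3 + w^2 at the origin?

2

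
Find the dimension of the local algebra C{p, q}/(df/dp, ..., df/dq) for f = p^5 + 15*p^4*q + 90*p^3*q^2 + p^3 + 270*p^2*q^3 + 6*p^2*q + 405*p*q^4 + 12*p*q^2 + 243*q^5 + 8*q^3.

The Hessian of f at 0 has rank 0. Corank 2; j^3 = (p + 2*q)^3 is a perfect cube, so E-series; the 5-jet and mu = 8 give E_8.

8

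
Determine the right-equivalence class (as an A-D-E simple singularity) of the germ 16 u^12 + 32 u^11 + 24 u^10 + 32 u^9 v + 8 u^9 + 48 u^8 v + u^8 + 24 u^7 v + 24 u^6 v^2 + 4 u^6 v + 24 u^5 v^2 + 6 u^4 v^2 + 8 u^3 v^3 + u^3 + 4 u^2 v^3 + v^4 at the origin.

E6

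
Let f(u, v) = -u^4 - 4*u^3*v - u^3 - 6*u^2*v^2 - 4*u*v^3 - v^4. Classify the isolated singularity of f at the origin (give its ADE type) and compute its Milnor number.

Type E_6, Milnor number mu = 6.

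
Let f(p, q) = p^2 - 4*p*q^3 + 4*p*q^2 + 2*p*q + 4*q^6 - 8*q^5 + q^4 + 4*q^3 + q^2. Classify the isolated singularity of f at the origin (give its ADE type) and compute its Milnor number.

Type A3, Milnor number mu = 3.

The Hessian of f at 0 has rank 1. Corank 1: A-series; mu = 3 gives A_3.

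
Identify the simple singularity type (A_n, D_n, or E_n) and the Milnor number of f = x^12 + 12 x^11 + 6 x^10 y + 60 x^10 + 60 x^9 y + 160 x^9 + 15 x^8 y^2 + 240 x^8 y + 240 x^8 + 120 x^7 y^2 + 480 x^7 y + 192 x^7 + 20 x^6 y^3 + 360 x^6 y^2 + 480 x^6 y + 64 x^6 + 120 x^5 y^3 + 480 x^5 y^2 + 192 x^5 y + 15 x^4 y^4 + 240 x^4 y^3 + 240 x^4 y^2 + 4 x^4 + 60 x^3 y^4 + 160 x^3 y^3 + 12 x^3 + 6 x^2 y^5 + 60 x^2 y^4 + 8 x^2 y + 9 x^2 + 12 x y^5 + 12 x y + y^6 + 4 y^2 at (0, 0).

Type A_{5}, Milnor number mu = 5.

The Hessian of f at 0 has rank 1. Corank 1: A-series; mu = 5 gives A_5.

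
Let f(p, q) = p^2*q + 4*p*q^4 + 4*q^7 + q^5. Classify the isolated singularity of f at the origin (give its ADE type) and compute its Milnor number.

The Hessian of f at 0 has rank 0. Corank 2; j^3 = p^2*q has shape L^2 M (L != M), so D-series; mu = 6 gives D_6.

Type D_6, Milnor number mu = 6.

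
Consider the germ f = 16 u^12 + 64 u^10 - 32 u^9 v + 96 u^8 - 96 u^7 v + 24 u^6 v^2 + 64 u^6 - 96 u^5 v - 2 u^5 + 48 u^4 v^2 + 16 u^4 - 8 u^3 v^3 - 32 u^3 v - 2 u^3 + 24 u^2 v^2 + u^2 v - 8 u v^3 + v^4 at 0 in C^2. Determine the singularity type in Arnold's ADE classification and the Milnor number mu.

Type D_{5}, Milnor number mu = 5.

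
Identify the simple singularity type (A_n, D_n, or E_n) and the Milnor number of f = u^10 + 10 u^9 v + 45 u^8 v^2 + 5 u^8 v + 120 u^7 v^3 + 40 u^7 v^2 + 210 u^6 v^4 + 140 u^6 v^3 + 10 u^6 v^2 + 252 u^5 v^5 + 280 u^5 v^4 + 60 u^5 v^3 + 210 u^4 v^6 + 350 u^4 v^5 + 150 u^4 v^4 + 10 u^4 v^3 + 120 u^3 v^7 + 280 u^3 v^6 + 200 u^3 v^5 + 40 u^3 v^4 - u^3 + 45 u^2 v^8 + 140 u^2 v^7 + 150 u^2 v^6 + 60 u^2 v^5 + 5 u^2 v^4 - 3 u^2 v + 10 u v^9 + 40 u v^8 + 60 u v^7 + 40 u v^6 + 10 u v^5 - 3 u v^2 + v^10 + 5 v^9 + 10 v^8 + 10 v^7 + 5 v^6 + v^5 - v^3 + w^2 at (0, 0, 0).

Type E_8, Milnor number mu = 8.

The Hessian of f at 0 is [[0, 0, 0], [0, 0, 0], [0, 0, 2]] with rank 1, so corank 2. A Groebner basis of the Jacobian ideal J(f) in C{u,v,w} is {v^4, u^2 + 2*u*v + v^2, w}; counting standard monomials gives mu = 8. Corank 2; j^3 = -(u + v)^3 is a perfect cube, so E-series; the 5-jet and mu = 8 give E_8.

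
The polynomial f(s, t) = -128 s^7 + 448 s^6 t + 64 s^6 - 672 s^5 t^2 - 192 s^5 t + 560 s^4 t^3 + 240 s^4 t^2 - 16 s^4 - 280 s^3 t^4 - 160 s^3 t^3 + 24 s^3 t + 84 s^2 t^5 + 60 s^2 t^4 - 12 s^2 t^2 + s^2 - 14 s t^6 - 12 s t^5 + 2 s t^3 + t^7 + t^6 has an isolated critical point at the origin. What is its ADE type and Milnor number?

Type A_6, Milnor number mu = 6.

The Hessian of f at 0 is [[2, 0], [0, 0]] with rank 1, so corank 1. A Groebner basis of the Jacobian ideal J(f) in C{s,t} is {s*t + t^4, s*t^2 - s/6 - t^3/6, s^2}; counting standard monomials gives mu = 6. Corank 1: A-series; mu = 6 gives A_6.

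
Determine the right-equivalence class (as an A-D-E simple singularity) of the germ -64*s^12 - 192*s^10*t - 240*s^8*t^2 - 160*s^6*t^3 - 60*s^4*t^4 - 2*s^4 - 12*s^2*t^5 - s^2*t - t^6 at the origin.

D_7

The Hessian of f at 0 is [[0, 0], [0, 0]] with rank 0, so corank 2. A Groebner basis of the Jacobian ideal J(f) in C{s,t} is {s^2/6 + t^5, s^3, s*t}; counting standard monomials gives mu = 7. Corank 2; j^3 = -s^2*t has shape L^2 M (L != M), so D-series; mu = 7 gives D_7.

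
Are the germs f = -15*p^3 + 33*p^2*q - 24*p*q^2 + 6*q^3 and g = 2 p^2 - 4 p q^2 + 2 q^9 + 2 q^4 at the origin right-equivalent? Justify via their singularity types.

The Hessian of f at 0 has rank 0. Corank 2; j^3 = -3*(p - q)*(5*p^2 - 6*p*q + 2*q^2) splits into three distinct lines over C (the quadratic factor has nonzero discriminant), so D_4. The Hessian of g at 0 has rank 1. Corank 1: A-series; mu = 8 gives A_8. f is D_4 but g is A_8, hence not right-equivalent.

No.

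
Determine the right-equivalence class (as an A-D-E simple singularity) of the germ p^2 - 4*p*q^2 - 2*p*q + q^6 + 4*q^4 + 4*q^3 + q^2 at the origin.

A5

The Hessian of f at 0 is [[2, -2], [-2, 2]] with rank 1, so corank 1. A Groebner basis of the Jacobian ideal J(f) in C{p,q} is {p^3 - 3*p^2/2 + 5*p*q/2 - p/2 + q/2, p^2*q - p^2 + 3*p*q/2 - p/4 + q/4, -p/2 + q^2 + q/2}; counting standard monomials gives mu = 5. Corank 1: A-series; mu = 5 gives A_5.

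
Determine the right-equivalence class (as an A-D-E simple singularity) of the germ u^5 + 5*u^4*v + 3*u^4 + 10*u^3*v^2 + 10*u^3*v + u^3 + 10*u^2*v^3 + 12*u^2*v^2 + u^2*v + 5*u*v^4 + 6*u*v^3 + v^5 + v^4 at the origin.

D_{5}

The Hessian of f at 0 is [[0, 0], [0, 0]] with rank 0, so corank 2. A Groebner basis of the Jacobian ideal J(f) in C{u,v} is {u*v^2, -u*v/3 + v^3, u^2 + 4*u*v/3}; counting standard monomials gives mu = 5. Corank 2; j^3 = u^2*(u + v) has shape L^2 M (L != M), so D-series; mu = 5 gives D_5.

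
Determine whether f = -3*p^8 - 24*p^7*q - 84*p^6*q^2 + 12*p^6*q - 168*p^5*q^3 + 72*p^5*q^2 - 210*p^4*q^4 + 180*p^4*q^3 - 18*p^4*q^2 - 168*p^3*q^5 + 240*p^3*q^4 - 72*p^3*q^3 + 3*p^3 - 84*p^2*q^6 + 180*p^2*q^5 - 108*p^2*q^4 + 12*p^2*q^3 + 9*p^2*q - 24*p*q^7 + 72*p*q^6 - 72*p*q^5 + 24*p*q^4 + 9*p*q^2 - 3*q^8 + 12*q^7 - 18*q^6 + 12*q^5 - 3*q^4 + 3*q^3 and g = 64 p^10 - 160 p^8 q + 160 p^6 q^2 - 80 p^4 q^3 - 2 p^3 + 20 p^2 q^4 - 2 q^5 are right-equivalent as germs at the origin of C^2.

The Hessian of f at 0 is [[0, 0], [0, 0]] with rank 0, so corank 2. A Groebner basis of the Jacobian ideal J(f) in C{p,q} is {q^3, p^2 + 2*p*q + q^2}; counting standard monomials gives mu = 6. Corank 2; j^3 = 3*(p + q)^3 is a perfect cube, so E-series; the 4-jet and mu = 6 give E_6. The Hessian of g at 0 is [[0, 0], [0, 0]] with rank 0, so corank 2. A Groebner basis of the Jacobian ideal J(g) in C{p,q} is {q^4, p^2}; counting standard monomials gives mu = 8. Corank 2; j^3 = -2*p^3 is a perfect cube, so E-series; the 5-jet and mu = 8 give E_8. f is E_6 but g is E_8, hence not right-equivalent.

No.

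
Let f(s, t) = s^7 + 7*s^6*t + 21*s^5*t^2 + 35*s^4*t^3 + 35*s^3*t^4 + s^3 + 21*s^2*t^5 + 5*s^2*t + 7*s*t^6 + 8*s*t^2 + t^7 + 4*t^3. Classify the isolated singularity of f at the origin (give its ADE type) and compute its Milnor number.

Type D8, Milnor number mu = 8.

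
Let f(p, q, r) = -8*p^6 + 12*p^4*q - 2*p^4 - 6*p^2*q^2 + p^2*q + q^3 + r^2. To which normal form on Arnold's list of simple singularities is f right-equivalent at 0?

D_4

The Hessian of f at 0 has rank 1. Corank 2; j^3 = q*(p^2 + q^2) splits into three distinct lines over C (the quadratic factor has nonzero discriminant), so D_4.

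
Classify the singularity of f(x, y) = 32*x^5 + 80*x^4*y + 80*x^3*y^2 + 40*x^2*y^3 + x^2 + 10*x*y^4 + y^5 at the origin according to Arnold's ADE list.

A_4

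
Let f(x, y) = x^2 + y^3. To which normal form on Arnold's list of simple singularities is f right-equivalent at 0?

A_{2}

The Hessian of f at 0 has rank 1. Corank 1: A-series; mu = 2 gives A_2.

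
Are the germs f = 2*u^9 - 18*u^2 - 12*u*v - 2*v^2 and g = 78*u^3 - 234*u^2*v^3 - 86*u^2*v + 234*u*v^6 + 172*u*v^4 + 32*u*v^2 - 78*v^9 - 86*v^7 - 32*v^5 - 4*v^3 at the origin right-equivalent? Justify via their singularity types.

No.

The Hessian of f at 0 has rank 1. Corank 1: A-series; mu = 8 gives A_8. The Hessian of g at 0 has rank 0. Corank 2; j^3 = 2*(3*u - v)*(13*u^2 - 10*u*v + 2*v^2) splits into three distinct lines over C (the quadratic factor has nonzero discriminant), so D_4. f is A_8 but g is D_4, hence not right-equivalent.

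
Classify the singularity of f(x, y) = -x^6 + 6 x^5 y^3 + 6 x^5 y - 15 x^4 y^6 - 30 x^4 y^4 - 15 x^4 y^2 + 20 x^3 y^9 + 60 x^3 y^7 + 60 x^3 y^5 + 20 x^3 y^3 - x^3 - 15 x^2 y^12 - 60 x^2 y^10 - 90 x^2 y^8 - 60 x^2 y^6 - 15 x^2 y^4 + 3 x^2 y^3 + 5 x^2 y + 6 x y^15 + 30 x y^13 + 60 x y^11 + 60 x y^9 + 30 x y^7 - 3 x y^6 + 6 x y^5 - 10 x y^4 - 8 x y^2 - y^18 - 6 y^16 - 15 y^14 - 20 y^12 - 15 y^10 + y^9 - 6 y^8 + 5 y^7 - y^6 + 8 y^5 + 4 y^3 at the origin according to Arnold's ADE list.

D_{7}

The Hessian of f at 0 has rank 0. Corank 2; j^3 = -(x - 2*y)^2*(x - y) has shape L^2 M (L != M), so D-series; mu = 7 gives D_7.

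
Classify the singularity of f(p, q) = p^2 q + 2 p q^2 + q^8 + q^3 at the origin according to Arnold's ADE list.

The Hessian of f at 0 has rank 0. Corank 2; j^3 = q*(p + q)^2 has shape L^2 M (L != M), so D-series; mu = 9 gives D_9.

D_9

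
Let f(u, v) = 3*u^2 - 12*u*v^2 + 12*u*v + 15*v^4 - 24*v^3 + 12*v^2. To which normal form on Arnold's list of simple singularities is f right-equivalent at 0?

A3

The Hessian of f at 0 is [[6, 12], [12, 24]] with rank 1, so corank 1. A Groebner basis of the Jacobian ideal J(f) in C{u,v} is {u^2 - 2*u - 4*v, u*v + u + 2*v, -u/2 + v^2 - v}; counting standard monomials gives mu = 3. Corank 1: A-series; mu = 3 gives A_3.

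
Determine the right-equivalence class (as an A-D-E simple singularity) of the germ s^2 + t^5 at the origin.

The Hessian of f at 0 is [[2, 0], [0, 0]] with rank 1, so corank 1. A Groebner basis of the Jacobian ideal J(f) in C{s,t} is {t^4, s}; counting standard monomials gives mu = 4. Corank 1: A-series; mu = 4 gives A_4.

A_4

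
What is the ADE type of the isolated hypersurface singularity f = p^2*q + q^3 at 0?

D_4

The Hessian of f at 0 is [[0, 0], [0, 0]] with rank 0, so corank 2. A Groebner basis of the Jacobian ideal J(f) in C{p,q} is {q^3, p^2 + 3*q^2, p*q}; counting standard monomials gives mu = 4. Corank 2; j^3 = q*(p^2 + q^2) splits into three distinct lines over C (the quadratic factor has nonzero discriminant), so D_4.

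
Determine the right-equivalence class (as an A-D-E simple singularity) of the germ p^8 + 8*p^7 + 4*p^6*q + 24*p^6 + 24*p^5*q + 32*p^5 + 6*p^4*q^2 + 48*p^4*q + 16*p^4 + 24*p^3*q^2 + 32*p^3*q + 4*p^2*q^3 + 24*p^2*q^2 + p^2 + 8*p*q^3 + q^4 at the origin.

A3

The Hessian of f at 0 has rank 1. Corank 1: A-series; mu = 3 gives A_3.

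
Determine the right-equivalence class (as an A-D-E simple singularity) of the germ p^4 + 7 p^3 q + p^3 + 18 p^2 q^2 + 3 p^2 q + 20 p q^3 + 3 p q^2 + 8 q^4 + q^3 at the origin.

E_{7}

The Hessian of f at 0 is [[0, 0], [0, 0]] with rank 0, so corank 2. A Groebner basis of the Jacobian ideal J(f) in C{p,q} is {3*p^2 + 6*p*q + q^4 + q^3 + 3*q^2, p^3 + 9*p^2 + 18*p*q + 4*q^3 + 9*q^2, p^2*q - 5*p^2 - 10*p*q - 8*q^3/3 - 5*q^2, 2*p^2 + p*q^2 + 4*p*q + 5*q^3/3 + 2*q^2}; counting standard monomials gives mu = 7. Corank 2; j^3 = (p + q)^3 is a perfect cube, so E-series; the 4-jet and mu = 7 give E_7.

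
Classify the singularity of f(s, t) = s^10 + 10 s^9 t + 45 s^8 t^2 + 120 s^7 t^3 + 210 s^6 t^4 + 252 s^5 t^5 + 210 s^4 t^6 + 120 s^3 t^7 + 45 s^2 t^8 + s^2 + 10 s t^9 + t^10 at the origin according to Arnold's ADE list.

A_{9}

The Hessian of f at 0 has rank 1. Corank 1: A-series; mu = 9 gives A_9.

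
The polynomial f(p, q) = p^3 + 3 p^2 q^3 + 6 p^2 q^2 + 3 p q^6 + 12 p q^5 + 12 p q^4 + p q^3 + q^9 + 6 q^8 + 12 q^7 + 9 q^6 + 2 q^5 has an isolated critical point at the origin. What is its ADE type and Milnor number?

Type E_{7}, Milnor number mu = 7.

The Hessian of f at 0 has rank 0. Corank 2; j^3 = p^3 is a perfect cube, so E-series; the 4-jet and mu = 7 give E_7.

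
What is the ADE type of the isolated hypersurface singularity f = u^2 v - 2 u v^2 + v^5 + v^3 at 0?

D_{6}

The Hessian of f at 0 has rank 0. Corank 2; j^3 = v*(u - v)^2 has shape L^2 M (L != M), so D-series; mu = 6 gives D_6.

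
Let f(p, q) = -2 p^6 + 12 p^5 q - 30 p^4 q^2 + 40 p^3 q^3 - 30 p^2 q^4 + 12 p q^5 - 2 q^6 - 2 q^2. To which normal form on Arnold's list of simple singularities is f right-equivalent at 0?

A_{5}

The Hessian of f at 0 has rank 1. Corank 1: A-series; mu = 5 gives A_5.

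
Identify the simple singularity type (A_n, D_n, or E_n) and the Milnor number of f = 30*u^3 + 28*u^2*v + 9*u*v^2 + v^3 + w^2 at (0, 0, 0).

Type D_{4}, Milnor number mu = 4.

The Hessian of f at 0 is [[0, 0, 0], [0, 0, 0], [0, 0, 2]] with rank 1, so corank 2. A Groebner basis of the Jacobian ideal J(f) in C{u,v,w} is {v^3, u^2 - 3*v^2/26, u*v + 9*v^2/26, w}; counting standard monomials gives mu = 4. Corank 2; j^3 = (3*u + v)*(10*u^2 + 6*u*v + v^2) splits into three distinct lines over C (the quadratic factor has nonzero discriminant), so D_4.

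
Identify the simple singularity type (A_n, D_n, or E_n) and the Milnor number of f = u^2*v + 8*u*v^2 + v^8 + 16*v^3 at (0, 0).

Type D_{9}, Milnor number mu = 9.

The Hessian of f at 0 is [[0, 0], [0, 0]] with rank 0, so corank 2. A Groebner basis of the Jacobian ideal J(f) in C{u,v} is {u^2/8 + v^7 - 2*v^2, u^3 + 64*v^3, u*v + 4*v^2}; counting standard monomials gives mu = 9. Corank 2; j^3 = v*(u + 4*v)^2 has shape L^2 M (L != M), so D-series; mu = 9 gives D_9.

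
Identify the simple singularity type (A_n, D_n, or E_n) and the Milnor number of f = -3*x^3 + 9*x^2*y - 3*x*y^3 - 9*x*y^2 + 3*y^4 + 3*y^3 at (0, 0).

The Hessian of f at 0 has rank 0. Corank 2; j^3 = -3*(x - y)^3 is a perfect cube, so E-series; the 4-jet and mu = 7 give E_7.

Type E_{7}, Milnor number mu = 7.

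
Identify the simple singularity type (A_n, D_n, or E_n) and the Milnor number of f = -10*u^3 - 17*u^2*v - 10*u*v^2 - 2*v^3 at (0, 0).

Type D_{4}, Milnor number mu = 4.

The Hessian of f at 0 has rank 0. Corank 2; j^3 = -(2*u + v)*(5*u^2 + 6*u*v + 2*v^2) splits into three distinct lines over C (the quadratic factor has nonzero discriminant), so D_4.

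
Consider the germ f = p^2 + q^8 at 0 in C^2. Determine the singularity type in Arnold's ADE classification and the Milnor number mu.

Type A_7, Milnor number mu = 7.

The Hessian of f at 0 is [[2, 0], [0, 0]] with rank 1, so corank 1. A Groebner basis of the Jacobian ideal J(f) in C{p,q} is {q^7, p}; counting standard monomials gives mu = 7. Corank 1: A-series; mu = 7 gives A_7.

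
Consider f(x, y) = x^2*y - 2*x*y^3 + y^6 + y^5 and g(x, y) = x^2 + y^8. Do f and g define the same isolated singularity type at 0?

No.

The Hessian of f at 0 is [[0, 0], [0, 0]] with rank 0, so corank 2. A Groebner basis of the Jacobian ideal J(f) in C{x,y} is {x^3, x^2*y + x^2/6 - x*y^2/6, -x*y + y^3}; counting standard monomials gives mu = 7. Corank 2; j^3 = x^2*y has shape L^2 M (L != M), so D-series; mu = 7 gives D_7. The Hessian of g at 0 is [[2, 0], [0, 0]] with rank 1, so corank 1. A Groebner basis of the Jacobian ideal J(g) in C{x,y} is {y^7, x}; counting standard monomials gives mu = 7. Corank 1: A-series; mu = 7 gives A_7. f is D_7 but g is A_7, hence not right-equivalent.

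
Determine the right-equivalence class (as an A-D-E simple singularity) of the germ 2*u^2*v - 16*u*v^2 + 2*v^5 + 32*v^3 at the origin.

D6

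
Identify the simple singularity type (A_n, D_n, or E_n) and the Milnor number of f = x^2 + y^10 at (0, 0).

Type A_{9}, Milnor number mu = 9.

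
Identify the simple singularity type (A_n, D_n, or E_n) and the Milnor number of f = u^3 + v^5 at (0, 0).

Type E_8, Milnor number mu = 8.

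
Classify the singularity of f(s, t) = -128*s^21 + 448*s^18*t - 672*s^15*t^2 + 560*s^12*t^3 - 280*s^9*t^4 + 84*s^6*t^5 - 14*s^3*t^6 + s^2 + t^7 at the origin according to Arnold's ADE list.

A_6

The Hessian of f at 0 has rank 1. Corank 1: A-series; mu = 6 gives A_6.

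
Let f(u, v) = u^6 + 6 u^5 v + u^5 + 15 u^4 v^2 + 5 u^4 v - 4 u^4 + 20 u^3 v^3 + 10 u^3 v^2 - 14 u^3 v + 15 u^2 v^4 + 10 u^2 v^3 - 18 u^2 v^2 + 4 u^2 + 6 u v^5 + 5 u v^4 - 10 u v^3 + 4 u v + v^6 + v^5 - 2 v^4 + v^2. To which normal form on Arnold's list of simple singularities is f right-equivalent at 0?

A_{4}

The Hessian of f at 0 is [[8, 4], [4, 2]] with rank 1, so corank 1. A Groebner basis of the Jacobian ideal J(f) in C{u,v} is {-16*u + v^3 - 8*v, u^2 - v^2/4, u*v + v^2/2}; counting standard monomials gives mu = 4. Corank 1: A-series; mu = 4 gives A_4.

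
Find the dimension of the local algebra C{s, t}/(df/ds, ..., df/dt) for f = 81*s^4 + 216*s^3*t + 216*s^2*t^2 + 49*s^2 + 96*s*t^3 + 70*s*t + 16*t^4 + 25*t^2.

The Hessian of f at 0 has rank 1. Corank 1: A-series; mu = 3 gives A_3.

3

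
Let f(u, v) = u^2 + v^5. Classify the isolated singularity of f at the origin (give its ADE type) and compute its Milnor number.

Type A_4, Milnor number mu = 4.

The Hessian of f at 0 has rank 1. Corank 1: A-series; mu = 4 gives A_4.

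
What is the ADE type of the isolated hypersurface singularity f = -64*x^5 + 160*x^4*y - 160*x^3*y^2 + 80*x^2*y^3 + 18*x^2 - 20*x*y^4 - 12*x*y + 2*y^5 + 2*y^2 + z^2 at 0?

A_4

The Hessian of f at 0 has rank 2. Corank 1: A-series; mu = 4 gives A_4.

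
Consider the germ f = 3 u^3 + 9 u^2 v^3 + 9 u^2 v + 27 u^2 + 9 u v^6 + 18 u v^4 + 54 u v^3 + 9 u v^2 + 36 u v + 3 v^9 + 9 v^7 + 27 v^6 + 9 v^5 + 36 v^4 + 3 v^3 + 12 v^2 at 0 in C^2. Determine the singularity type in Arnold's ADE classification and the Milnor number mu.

Type A_2, Milnor number mu = 2.

The Hessian of f at 0 has rank 1. Corank 1: A-series; mu = 2 gives A_2.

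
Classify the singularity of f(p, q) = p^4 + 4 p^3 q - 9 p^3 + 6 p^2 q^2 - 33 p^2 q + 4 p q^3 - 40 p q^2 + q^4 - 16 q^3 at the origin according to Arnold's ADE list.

D_5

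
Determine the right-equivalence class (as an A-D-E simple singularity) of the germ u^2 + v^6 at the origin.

A5

The Hessian of f at 0 has rank 1. Corank 1: A-series; mu = 5 gives A_5.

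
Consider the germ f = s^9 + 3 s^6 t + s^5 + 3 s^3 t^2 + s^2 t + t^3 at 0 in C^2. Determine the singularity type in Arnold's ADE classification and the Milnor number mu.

Type D4, Milnor number mu = 4.

The Hessian of f at 0 is [[0, 0], [0, 0]] with rank 0, so corank 2. A Groebner basis of the Jacobian ideal J(f) in C{s,t} is {t^3, s^2 + 3*t^2, s*t}; counting standard monomials gives mu = 4. Corank 2; j^3 = t*(s^2 + t^2) splits into three distinct lines over C (the quadratic factor has nonzero discriminant), so D_4.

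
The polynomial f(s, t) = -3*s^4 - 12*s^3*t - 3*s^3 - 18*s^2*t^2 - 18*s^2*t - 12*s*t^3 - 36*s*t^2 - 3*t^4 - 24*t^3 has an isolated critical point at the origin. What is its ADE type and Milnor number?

The Hessian of f at 0 is [[0, 0], [0, 0]] with rank 0, so corank 2. A Groebner basis of the Jacobian ideal J(f) in C{s,t} is {t^4, s*t^2 + 5*t^3/3, s^2 + 4*s*t + 4*t^2}; counting standard monomials gives mu = 6. Corank 2; j^3 = -3*(s + 2*t)^3 is a perfect cube, so E-series; the 4-jet and mu = 6 give E_6.

Type E6, Milnor number mu = 6.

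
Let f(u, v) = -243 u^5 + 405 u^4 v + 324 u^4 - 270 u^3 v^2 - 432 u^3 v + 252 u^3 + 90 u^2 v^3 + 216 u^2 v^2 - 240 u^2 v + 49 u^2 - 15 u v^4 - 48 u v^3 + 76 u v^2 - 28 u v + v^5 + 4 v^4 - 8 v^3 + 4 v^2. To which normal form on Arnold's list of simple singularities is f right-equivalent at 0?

The Hessian of f at 0 has rank 1. Corank 1: A-series; mu = 4 gives A_4.

A_{4}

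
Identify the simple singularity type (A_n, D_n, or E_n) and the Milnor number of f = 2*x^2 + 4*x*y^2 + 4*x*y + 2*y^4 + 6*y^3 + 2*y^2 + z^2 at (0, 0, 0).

The Hessian of f at 0 is [[4, 4, 0], [4, 4, 0], [0, 0, 2]] with rank 2, so corank 1. A Groebner basis of the Jacobian ideal J(f) in C{x,y,z} is {y^2, x + y, z}; counting standard monomials gives mu = 2. Corank 1: A-series; mu = 2 gives A_2.

Type A_{2}, Milnor number mu = 2.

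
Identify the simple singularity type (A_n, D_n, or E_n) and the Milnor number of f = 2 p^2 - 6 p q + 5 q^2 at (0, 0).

The Hessian of f at 0 has rank 2. Corank 0: nondegenerate Morse point, so A_1.

Type A_{1}, Milnor number mu = 1.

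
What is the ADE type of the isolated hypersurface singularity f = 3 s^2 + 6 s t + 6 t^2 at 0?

A_{1}

The Hessian of f at 0 has rank 2. Corank 0: nondegenerate Morse point, so A_1.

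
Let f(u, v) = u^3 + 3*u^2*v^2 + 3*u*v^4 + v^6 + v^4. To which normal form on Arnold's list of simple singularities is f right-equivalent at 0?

The Hessian of f at 0 has rank 0. Corank 2; j^3 = u^3 is a perfect cube, so E-series; the 4-jet and mu = 6 give E_6.

E6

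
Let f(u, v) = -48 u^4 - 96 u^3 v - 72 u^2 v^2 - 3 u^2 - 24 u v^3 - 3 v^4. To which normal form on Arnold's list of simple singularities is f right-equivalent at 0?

A_{3}

The Hessian of f at 0 is [[-6, 0], [0, 0]] with rank 1, so corank 1. A Groebner basis of the Jacobian ideal J(f) in C{u,v} is {v^3, u}; counting standard monomials gives mu = 3. Corank 1: A-series; mu = 3 gives A_3.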